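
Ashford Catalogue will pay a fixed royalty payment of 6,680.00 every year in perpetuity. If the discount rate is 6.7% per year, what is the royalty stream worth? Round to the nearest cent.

Level perpetuity: PV = C / r = 6,680.00 / 0.067 = 99,701.49

99701.49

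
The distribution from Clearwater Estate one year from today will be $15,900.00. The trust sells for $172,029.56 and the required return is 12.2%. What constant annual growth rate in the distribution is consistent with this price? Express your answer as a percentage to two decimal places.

2.96%

P = D₁/(r−g) ⇒ g = r − D₁/P = 0.122 − $15,900.00/$172,029.56 = 0.029574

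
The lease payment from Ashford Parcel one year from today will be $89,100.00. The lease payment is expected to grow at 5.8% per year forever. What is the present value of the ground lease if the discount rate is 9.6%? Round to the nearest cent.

$2344736.84

Growing perpetuity: P = D₁ / (r − g) = $89,100.0000 / (0.096 − 0.058) = $2,344,736.84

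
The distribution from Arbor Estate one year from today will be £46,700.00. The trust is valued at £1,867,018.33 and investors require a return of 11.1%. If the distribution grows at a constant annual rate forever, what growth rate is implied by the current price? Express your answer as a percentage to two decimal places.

P = D₁/(r−g) ⇒ g = r − D₁/P = 0.111 − £46,700.00/£1,867,018.33 = 0.085987

8.60%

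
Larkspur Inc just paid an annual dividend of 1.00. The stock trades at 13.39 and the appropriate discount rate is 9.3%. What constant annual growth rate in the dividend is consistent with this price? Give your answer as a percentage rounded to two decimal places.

P = D₀(1+g)/(r−g) ⇒ P(r−g) = D₀(1+g) ⇒ g(P+D₀) = P·r − D₀
g = (P·r − D₀)/(P + D₀) = (13.39×0.093 − 1.00) / (13.39 + 1.00) = 0.017044

1.70%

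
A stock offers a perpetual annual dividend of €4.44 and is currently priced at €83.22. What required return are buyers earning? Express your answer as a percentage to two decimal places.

5.34%

P = C/r ⇒ r = C/P = €4.44/€83.22 = 0.053353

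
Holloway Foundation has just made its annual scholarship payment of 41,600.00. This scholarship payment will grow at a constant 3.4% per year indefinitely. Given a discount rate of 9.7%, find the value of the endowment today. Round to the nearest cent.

D₁ = D₀ × (1 + g) = 41,600.00 × 1.034 = 43,014.4000
Growing perpetuity: P = D₁ / (r − g) = 43,014.4000 / (0.097 − 0.034) = 682,768.25

682768.25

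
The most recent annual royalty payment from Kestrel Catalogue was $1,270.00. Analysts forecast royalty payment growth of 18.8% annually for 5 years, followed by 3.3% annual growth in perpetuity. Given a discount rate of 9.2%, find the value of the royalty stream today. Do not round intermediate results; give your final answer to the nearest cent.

$42120.49

D_1 = 1508.76000
D_2 = 1792.40688
D_3 = 2129.37937
D_4 = 2529.70270
D_5 = 3005.28680
Terminal value at year 5: TV = D_5×(1+g_2)/(r−g_2) = 3104.46127/0.059 = 52617.98757
P_0 = D_1/(1+r)^1 + D_2/(1+r)^2 + D_3/(1+r)^3 + D_4/(1+r)^4 + D_5/(1+r)^5 + TV/(1+r)^5
    = 1381.64835 + 1503.11194 + 1635.25365 + 1779.01222 + 1935.40889 + 33886.05740 = 42120.49246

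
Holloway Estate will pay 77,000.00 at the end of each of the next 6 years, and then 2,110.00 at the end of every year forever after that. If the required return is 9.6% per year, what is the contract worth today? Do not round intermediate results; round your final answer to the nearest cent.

352003.79

PV of 6-year annuity: 77,000.00 × [1 − (1+0.096)^−6] / 0.096 = 339322.95523
Perpetuity value at year 6: 2,110.00 / 0.096 = 21979.16667
PV of perpetuity: 21979.16667 / (1+0.096)^6 = 12680.83633
Total PV = 339322.95523 + 12680.83633 = 352003.79157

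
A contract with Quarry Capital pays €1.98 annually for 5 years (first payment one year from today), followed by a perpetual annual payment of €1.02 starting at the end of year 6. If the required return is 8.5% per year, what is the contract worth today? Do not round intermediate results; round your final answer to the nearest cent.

PV of 5-year annuity: €1.98 × [1 − (1+0.085)^−5] / 0.085 = 7.80247
Perpetuity value at year 5: €1.02 / 0.085 = 12.00000
PV of perpetuity: 12.00000 / (1+0.085)^5 = 7.98055
Total PV = 7.80247 + 7.98055 = 15.78302

€15.78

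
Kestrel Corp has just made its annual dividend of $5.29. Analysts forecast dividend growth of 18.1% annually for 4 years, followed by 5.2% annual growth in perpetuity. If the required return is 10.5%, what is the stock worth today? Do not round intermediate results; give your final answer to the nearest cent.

$162.07

D_1 = 6.24749
D_2 = 7.37829
D_3 = 8.71376
D_4 = 10.29095
Terminal value at year 4: TV = D_4×(1+g_2)/(r−g_2) = 10.82607/0.053 = 204.26555
P_0 = D_1/(1+r)^1 + D_2/(1+r)^2 + D_3/(1+r)^3 + D_4/(1+r)^4 + TV/(1+r)^4
    = 5.65384 + 6.04270 + 6.45830 + 6.90250 + 137.00803 = 162.06537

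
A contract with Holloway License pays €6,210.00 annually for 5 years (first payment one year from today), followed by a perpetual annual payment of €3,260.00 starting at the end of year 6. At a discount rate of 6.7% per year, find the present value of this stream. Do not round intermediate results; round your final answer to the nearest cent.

PV of 5-year annuity: €6,210.00 × [1 − (1+0.067)^−5] / 0.067 = 25668.06762
Perpetuity value at year 5: €3,260.00 / 0.067 = 48656.71642
PV of perpetuity: 48656.71642 / (1+0.067)^5 = 35182.01426
Total PV = 25668.06762 + 35182.01426 = 60850.08187

€60850.08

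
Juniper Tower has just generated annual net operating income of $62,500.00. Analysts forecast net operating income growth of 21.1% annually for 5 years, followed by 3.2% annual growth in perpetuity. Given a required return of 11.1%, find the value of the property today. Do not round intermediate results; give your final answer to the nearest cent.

D_1 = 75687.50000
D_2 = 91657.56250
D_3 = 110997.30819
D_4 = 134417.74022
D_5 = 162779.88340
Terminal value at year 5: TV = D_5×(1+g_2)/(r−g_2) = 167988.83967/0.079 = 2126441.00847
P_0 = D_1/(1+r)^1 + D_2/(1+r)^2 + D_3/(1+r)^3 + D_4/(1+r)^4 + D_5/(1+r)^5 + TV/(1+r)^5
    = 68125.56256 + 74257.47638 + 80941.31764 + 88226.76477 + 96167.96772 + 1256270.16056 = 1663989.24961

$1663989.25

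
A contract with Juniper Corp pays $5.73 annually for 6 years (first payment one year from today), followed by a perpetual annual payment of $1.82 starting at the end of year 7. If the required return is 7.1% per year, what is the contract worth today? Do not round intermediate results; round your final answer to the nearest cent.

PV of 6-year annuity: $5.73 × [1 − (1+0.071)^−6] / 0.071 = 27.22816
Perpetuity value at year 6: $1.82 / 0.071 = 25.63380
PV of perpetuity: 25.63380 / (1+0.071)^6 = 16.98542
Total PV = 27.22816 + 16.98542 = 44.21358

$44.21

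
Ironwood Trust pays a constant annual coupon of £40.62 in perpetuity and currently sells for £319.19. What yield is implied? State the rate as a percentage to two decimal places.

12.73%

P = C/r ⇒ r = C/P = £40.62/£319.19 = 0.127260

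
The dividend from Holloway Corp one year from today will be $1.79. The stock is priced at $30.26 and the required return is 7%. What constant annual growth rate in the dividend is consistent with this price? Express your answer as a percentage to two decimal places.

P = D₁/(r−g) ⇒ g = r − D₁/P = 0.07 − $1.79/$30.26 = 0.010846

1.08%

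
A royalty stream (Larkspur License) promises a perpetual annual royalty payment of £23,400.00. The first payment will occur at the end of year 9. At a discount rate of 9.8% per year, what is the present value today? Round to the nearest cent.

Value at end of year 8: C / r = £23,400.00 / 0.098 = £238,775.5102
Discount to today: PV = £238,775.5102 / (1 + 0.098)^8 = £238,775.5102 / 2.112607 = £113,024.10

£113024.10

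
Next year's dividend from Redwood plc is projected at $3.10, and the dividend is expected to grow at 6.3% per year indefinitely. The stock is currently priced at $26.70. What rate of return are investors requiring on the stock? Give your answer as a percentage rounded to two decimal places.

P = D₁/(r − g) ⇒ r = D₁/P + g = $3.1000/$26.70 + 0.063 = 0.116105 + 0.063 = 0.179105

17.91%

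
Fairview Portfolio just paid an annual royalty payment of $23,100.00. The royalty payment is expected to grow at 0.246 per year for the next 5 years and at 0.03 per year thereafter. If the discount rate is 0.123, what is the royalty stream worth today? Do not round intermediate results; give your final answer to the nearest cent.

D_1 = 28782.60000
D_2 = 35863.11960
D_3 = 44685.44702
D_4 = 55678.06699
D_5 = 69374.87147
Terminal value at year 5: TV = D_5×(1+g_2)/(r−g_2) = 71456.11761/0.093 = 768345.35067
P_0 = D_1/(1+r)^1 + D_2/(1+r)^2 + D_3/(1+r)^3 + D_4/(1+r)^4 + D_5/(1+r)^5 + TV/(1+r)^5
    = 25630.09795 + 28437.31260 + 31551.99599 + 35007.82458 + 38842.16334 + 430187.40040 = 589656.79486

$589656.79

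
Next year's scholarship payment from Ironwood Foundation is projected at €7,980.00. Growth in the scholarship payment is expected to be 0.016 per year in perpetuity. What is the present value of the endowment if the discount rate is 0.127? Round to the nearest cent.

Growing perpetuity: P = D₁ / (r − g) = €7,980.0000 / (0.127 − 0.016) = €71,891.89

€71891.89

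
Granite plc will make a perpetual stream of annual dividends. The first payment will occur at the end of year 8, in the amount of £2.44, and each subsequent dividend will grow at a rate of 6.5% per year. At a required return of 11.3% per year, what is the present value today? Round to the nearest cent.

Value at end of year 7: C₁ / (r − g) = £2.44 / (0.113 − 0.065) = £50.8333
Discount to today: PV = £50.8333 / (1 + 0.113)^7 = £50.8333 / 2.115759 = £24.03

£24.03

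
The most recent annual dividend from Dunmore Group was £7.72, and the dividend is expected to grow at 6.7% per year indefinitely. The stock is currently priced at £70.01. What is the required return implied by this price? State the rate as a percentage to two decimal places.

18.47%

D₁ = £7.72 × 1.067 = £8.2372
P = D₁/(r − g) ⇒ r = D₁/P + g = £8.2372/£70.01 + 0.067 = 0.117658 + 0.067 = 0.184658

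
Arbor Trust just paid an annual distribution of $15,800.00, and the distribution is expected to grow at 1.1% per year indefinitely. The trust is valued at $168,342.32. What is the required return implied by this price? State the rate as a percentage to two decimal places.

D₁ = $15,800.00 × 1.011 = $15,973.8000
P = D₁/(r − g) ⇒ r = D₁/P + g = $15,973.8000/$168,342.32 + 0.011 = 0.094889 + 0.011 = 0.105889

10.59%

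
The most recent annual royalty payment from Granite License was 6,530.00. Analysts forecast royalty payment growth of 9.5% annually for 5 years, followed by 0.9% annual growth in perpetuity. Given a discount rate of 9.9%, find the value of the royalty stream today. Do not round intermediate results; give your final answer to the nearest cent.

104181.16

D_1 = 7150.35000
D_2 = 7829.63325
D_3 = 8573.44841
D_4 = 9387.92601
D_5 = 10279.77898
Terminal value at year 5: TV = D_5×(1+g_2)/(r−g_2) = 10372.29699/0.09 = 115247.74432
P_0 = D_1/(1+r)^1 + D_2/(1+r)^2 + D_3/(1+r)^3 + D_4/(1+r)^4 + D_5/(1+r)^5 + TV/(1+r)^5
    = 6506.23294 + 6482.55238 + 6458.95802 + 6435.44952 + 6412.02660 + 71885.94261 = 104181.16207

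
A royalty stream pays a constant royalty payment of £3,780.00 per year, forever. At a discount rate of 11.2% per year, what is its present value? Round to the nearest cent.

£33750.00

Level perpetuity: PV = C / r = £3,780.00 / 0.112 = £33,750.00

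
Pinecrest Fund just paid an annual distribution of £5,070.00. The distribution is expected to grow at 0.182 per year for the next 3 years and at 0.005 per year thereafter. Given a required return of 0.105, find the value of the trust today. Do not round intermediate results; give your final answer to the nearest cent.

D_1 = 5992.74000
D_2 = 7083.41868
D_3 = 8372.60088
Terminal value at year 3: TV = D_3×(1+g_2)/(r−g_2) = 8414.46388/0.1 = 84144.63884
P_0 = D_1/(1+r)^1 + D_2/(1+r)^2 + D_3/(1+r)^3 + TV/(1+r)^3
    = 5423.29412 + 5801.20692 + 6205.45392 + 62364.81188 = 79794.76684

£79794.77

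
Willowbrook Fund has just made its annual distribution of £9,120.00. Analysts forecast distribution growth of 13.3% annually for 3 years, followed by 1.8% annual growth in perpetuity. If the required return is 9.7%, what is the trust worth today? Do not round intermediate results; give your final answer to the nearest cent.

£158670.18

D_1 = 10332.96000
D_2 = 11707.24368
D_3 = 13264.30709
Terminal value at year 3: TV = D_3×(1+g_2)/(r−g_2) = 13503.06462/0.079 = 170924.86857
P_0 = D_1/(1+r)^1 + D_2/(1+r)^2 + D_3/(1+r)^3 + TV/(1+r)^3
    = 9419.28897 + 9728.39964 + 10047.65432 + 129474.83669 = 158670.17962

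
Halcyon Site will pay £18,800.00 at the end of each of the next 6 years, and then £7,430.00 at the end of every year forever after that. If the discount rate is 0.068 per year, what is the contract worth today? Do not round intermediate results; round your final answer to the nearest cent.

PV of 6-year annuity: £18,800.00 × [1 − (1+0.068)^−6] / 0.068 = 90166.91384
Perpetuity value at year 6: £7,430.00 / 0.068 = 109264.70588
PV of perpetuity: 109264.70588 / (1+0.068)^6 = 73629.59047
Total PV = 90166.91384 + 73629.59047 = 163796.50431

£163796.50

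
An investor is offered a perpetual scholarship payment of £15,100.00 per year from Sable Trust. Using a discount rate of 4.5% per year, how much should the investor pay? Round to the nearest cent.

Level perpetuity: PV = C / r = £15,100.00 / 0.045 = £335,555.56

£335555.56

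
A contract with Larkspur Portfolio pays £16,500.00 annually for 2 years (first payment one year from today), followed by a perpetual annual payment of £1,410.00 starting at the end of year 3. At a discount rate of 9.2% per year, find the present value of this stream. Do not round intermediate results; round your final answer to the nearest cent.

PV of 2-year annuity: £16,500.00 × [1 − (1+0.092)^−2] / 0.092 = 28946.78581
Perpetuity value at year 2: £1,410.00 / 0.092 = 15326.08696
PV of perpetuity: 15326.08696 / (1+0.092)^2 = 12852.45253
Total PV = 28946.78581 + 12852.45253 = 41799.23835

£41799.24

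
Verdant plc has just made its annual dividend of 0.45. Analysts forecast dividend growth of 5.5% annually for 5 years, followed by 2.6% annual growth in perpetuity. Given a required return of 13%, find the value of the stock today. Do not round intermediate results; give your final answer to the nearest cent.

4.99

D_1 = 0.47475
D_2 = 0.50086
D_3 = 0.52841
D_4 = 0.55747
D_5 = 0.58813
Terminal value at year 5: TV = D_5×(1+g_2)/(r−g_2) = 0.60342/0.104 = 5.80215
P_0 = D_1/(1+r)^1 + D_2/(1+r)^2 + D_3/(1+r)^3 + D_4/(1+r)^4 + D_5/(1+r)^5 + TV/(1+r)^5
    = 0.42013 + 0.39225 + 0.36621 + 0.34191 + 0.31921 + 3.14917 = 4.98889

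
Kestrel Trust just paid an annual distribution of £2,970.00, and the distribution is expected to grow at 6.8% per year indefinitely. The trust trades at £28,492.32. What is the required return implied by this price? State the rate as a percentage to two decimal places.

17.93%

D₁ = £2,970.00 × 1.068 = £3,171.9600
P = D₁/(r − g) ⇒ r = D₁/P + g = £3,171.9600/£28,492.32 + 0.068 = 0.111327 + 0.068 = 0.179327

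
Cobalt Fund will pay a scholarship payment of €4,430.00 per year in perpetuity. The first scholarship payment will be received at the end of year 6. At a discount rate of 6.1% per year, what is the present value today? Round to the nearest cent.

€54012.83

Value at end of year 5: C / r = €4,430.00 / 0.061 = €72,622.9508
Discount to today: PV = €72,622.9508 / (1 + 0.061)^5 = €72,622.9508 / 1.344550 = €54,012.83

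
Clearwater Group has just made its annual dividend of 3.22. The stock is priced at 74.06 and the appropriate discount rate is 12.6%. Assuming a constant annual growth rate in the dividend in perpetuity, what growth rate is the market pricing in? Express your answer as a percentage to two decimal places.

7.91%

P = D₀(1+g)/(r−g) ⇒ P(r−g) = D₀(1+g) ⇒ g(P+D₀) = P·r − D₀
g = (P·r − D₀)/(P + D₀) = (74.06×0.126 − 3.22) / (74.06 + 3.22) = 0.079083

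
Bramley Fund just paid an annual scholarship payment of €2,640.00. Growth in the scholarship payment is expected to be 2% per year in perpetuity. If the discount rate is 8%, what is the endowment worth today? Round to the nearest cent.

€44880.00

D₁ = D₀ × (1 + g) = €2,640.00 × 1.02 = €2,692.8000
Growing perpetuity: P = D₁ / (r − g) = €2,692.8000 / (0.08 − 0.02) = €44,880.00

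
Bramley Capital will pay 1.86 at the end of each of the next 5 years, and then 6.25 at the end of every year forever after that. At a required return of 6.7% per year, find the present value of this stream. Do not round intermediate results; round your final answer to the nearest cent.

PV of 5-year annuity: 1.86 × [1 − (1+0.067)^−5] / 0.067 = 7.68802
Perpetuity value at year 5: 6.25 / 0.067 = 93.28358
PV of perpetuity: 93.28358 / (1+0.067)^5 = 67.45018
Total PV = 7.68802 + 67.45018 = 75.13820

75.14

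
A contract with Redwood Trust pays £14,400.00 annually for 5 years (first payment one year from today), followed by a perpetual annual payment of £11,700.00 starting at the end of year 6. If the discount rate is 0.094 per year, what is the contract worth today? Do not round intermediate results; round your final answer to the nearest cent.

PV of 5-year annuity: £14,400.00 × [1 − (1+0.094)^−5] / 0.094 = 55434.45263
Perpetuity value at year 5: £11,700.00 / 0.094 = 124468.08511
PV of perpetuity: 124468.08511 / (1+0.094)^5 = 79427.59234
Total PV = 55434.45263 + 79427.59234 = 134862.04497

£134862.04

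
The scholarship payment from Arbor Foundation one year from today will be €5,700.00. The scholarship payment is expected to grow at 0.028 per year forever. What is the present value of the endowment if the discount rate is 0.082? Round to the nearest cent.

Growing perpetuity: P = D₁ / (r − g) = €5,700.0000 / (0.082 − 0.028) = €105,555.56

€105555.56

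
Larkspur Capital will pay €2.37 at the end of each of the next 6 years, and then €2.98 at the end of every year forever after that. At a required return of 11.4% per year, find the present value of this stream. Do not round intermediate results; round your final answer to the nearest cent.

PV of 6-year annuity: €2.37 × [1 − (1+0.114)^−6] / 0.114 = 9.91189
Perpetuity value at year 6: €2.98 / 0.114 = 26.14035
PV of perpetuity: 26.14035 / (1+0.114)^6 = 13.67730
Total PV = 9.91189 + 13.67730 = 23.58919

€23.59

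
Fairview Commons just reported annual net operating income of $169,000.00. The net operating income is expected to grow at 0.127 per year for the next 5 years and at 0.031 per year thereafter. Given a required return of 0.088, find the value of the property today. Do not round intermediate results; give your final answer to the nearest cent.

D_1 = 190463.00000
D_2 = 214651.80100
D_3 = 241912.57973
D_4 = 272635.47735
D_5 = 307260.18298
Terminal value at year 5: TV = D_5×(1+g_2)/(r−g_2) = 316785.24865/0.057 = 5557635.94120
P_0 = D_1/(1+r)^1 + D_2/(1+r)^2 + D_3/(1+r)^3 + D_4/(1+r)^4 + D_5/(1+r)^5 + TV/(1+r)^5
    = 175057.90441 + 181332.95797 + 187832.94452 + 194565.92690 + 201540.25700 + 3645403.59595 = 4585733.58675

$4585733.59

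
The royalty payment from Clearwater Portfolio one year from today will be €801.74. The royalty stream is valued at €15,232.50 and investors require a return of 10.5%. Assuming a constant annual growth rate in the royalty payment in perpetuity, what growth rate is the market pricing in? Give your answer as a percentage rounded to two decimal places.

5.24%

P = D₁/(r−g) ⇒ g = r − D₁/P = 0.105 − €801.74/€15,232.50 = 0.052366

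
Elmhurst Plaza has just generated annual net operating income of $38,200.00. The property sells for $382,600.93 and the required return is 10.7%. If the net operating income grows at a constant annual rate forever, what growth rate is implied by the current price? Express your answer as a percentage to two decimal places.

0.65%

P = D₀(1+g)/(r−g) ⇒ P(r−g) = D₀(1+g) ⇒ g(P+D₀) = P·r − D₀
g = (P·r − D₀)/(P + D₀) = ($382,600.93×0.107 − $38,200.00) / ($382,600.93 + $38,200.00) = 0.006507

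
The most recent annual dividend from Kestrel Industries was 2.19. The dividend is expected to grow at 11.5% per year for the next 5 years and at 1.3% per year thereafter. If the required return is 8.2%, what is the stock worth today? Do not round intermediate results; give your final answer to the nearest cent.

D_1 = 2.44185
D_2 = 2.72266
D_3 = 3.03577
D_4 = 3.38488
D_5 = 3.77414
Terminal value at year 5: TV = D_5×(1+g_2)/(r−g_2) = 3.82321/0.069 = 55.40881
P_0 = D_1/(1+r)^1 + D_2/(1+r)^2 + D_3/(1+r)^3 + D_4/(1+r)^4 + D_5/(1+r)^5 + TV/(1+r)^5
    = 2.25679 + 2.32562 + 2.39655 + 2.46965 + 2.54497 + 37.36307 = 49.35665

49.36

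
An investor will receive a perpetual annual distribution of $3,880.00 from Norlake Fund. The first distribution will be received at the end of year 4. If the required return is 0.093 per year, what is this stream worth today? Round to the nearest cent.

$31951.28

Value at end of year 3: C / r = $3,880.00 / 0.093 = $41,720.4301
Discount to today: PV = $41,720.4301 / (1 + 0.093)^3 = $41,720.4301 / 1.305751 = $31,951.28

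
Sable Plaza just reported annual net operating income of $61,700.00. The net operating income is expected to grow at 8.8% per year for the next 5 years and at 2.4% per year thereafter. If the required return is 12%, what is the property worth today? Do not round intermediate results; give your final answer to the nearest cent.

D_1 = 67129.60000
D_2 = 73037.00480
D_3 = 79464.26122
D_4 = 86457.11621
D_5 = 94065.34244
Terminal value at year 5: TV = D_5×(1+g_2)/(r−g_2) = 96322.91065/0.096 = 1003363.65266
P_0 = D_1/(1+r)^1 + D_2/(1+r)^2 + D_3/(1+r)^3 + D_4/(1+r)^4 + D_5/(1+r)^5 + TV/(1+r)^5
    = 59937.14286 + 58224.65306 + 56561.09155 + 54945.06036 + 53375.20149 + 569335.48257 = 852378.63188

$852378.63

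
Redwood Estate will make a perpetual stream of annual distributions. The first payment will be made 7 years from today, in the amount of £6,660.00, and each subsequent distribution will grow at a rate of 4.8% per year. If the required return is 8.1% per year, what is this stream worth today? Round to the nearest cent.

Value at end of year 6: C₁ / (r − g) = £6,660.00 / (0.081 − 0.048) = £201,818.1818
Discount to today: PV = £201,818.1818 / (1 + 0.081)^6 = £201,818.1818 / 1.595711 = £126,475.42

£126475.42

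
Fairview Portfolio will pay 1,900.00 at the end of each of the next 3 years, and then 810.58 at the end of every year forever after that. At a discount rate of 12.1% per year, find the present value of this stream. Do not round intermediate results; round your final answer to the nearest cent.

PV of 3-year annuity: 1,900.00 × [1 − (1+0.121)^−3] / 0.121 = 4555.64895
Perpetuity value at year 3: 810.58 / 0.121 = 6699.00826
PV of perpetuity: 6699.00826 / (1+0.121)^3 = 4755.47251
Total PV = 4555.64895 + 4755.47251 = 9311.12146

9311.12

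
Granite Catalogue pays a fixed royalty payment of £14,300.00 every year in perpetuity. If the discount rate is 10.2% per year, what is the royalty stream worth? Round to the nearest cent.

Level perpetuity: PV = C / r = £14,300.00 / 0.102 = £140,196.08

£140196.08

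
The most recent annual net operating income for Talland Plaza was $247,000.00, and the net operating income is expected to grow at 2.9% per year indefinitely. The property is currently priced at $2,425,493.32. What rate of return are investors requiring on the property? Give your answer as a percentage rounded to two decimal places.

13.38%

D₁ = $247,000.00 × 1.029 = $254,163.0000
P = D₁/(r − g) ⇒ r = D₁/P + g = $254,163.0000/$2,425,493.32 + 0.029 = 0.104788 + 0.029 = 0.133788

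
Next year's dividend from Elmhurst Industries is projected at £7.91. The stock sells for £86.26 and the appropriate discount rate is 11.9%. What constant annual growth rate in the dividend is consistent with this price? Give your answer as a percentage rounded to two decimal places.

P = D₁/(r−g) ⇒ g = r − D₁/P = 0.119 − £7.91/£86.26 = 0.027300

2.73%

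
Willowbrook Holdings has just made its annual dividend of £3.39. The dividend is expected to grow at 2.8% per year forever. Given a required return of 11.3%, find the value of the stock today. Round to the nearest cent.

£41.00

D₁ = D₀ × (1 + g) = £3.39 × 1.028 = £3.4849
Growing perpetuity: P = D₁ / (r − g) = £3.4849 / (0.113 − 0.028) = £41.00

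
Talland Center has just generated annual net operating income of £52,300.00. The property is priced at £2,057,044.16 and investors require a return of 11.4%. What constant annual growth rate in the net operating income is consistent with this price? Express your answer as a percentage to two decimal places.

8.64%

P = D₀(1+g)/(r−g) ⇒ P(r−g) = D₀(1+g) ⇒ g(P+D₀) = P·r − D₀
g = (P·r − D₀)/(P + D₀) = (£2,057,044.16×0.114 − £52,300.00) / (£2,057,044.16 + £52,300.00) = 0.086379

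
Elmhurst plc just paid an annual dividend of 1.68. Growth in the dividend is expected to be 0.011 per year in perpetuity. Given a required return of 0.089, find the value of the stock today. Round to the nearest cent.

D₁ = D₀ × (1 + g) = 1.68 × 1.011 = 1.6985
Growing perpetuity: P = D₁ / (r − g) = 1.6985 / (0.089 − 0.011) = 21.78

21.78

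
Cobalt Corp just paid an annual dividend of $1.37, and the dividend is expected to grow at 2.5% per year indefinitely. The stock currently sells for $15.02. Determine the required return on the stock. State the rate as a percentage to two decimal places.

11.85%

D₁ = $1.37 × 1.025 = $1.4043
P = D₁/(r − g) ⇒ r = D₁/P + g = $1.4043/$15.02 + 0.025 = 0.093492 + 0.025 = 0.118492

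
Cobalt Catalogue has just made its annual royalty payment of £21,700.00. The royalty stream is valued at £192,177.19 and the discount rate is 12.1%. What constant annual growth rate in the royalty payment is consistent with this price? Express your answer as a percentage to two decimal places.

P = D₀(1+g)/(r−g) ⇒ P(r−g) = D₀(1+g) ⇒ g(P+D₀) = P·r − D₀
g = (P·r − D₀)/(P + D₀) = (£192,177.19×0.121 − £21,700.00) / (£192,177.19 + £21,700.00) = 0.007263

0.73%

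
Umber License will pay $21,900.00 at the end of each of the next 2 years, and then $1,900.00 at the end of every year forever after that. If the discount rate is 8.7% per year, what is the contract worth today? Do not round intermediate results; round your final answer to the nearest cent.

PV of 2-year annuity: $21,900.00 × [1 − (1+0.087)^−2] / 0.087 = 38681.87131
Perpetuity value at year 2: $1,900.00 / 0.087 = 21839.08046
PV of perpetuity: 21839.08046 / (1+0.087)^2 = 18483.11902
Total PV = 38681.87131 + 18483.11902 = 57164.99033

$57164.99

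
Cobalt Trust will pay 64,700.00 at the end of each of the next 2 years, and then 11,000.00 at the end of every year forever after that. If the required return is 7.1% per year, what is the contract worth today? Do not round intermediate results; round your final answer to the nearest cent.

PV of 2-year annuity: 64,700.00 × [1 − (1+0.071)^−2] / 0.071 = 116816.83567
Perpetuity value at year 2: 11,000.00 / 0.071 = 154929.57746
PV of perpetuity: 154929.57746 / (1+0.071)^2 = 135068.90989
Total PV = 116816.83567 + 135068.90989 = 251885.74555

251885.75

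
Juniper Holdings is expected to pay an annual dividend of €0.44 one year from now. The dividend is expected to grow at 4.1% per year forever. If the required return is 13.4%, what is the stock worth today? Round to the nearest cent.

€4.73

Growing perpetuity: P = D₁ / (r − g) = €0.4400 / (0.134 − 0.041) = €4.73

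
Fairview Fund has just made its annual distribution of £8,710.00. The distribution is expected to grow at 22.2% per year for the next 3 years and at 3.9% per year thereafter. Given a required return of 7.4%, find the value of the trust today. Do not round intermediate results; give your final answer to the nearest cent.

D_1 = 10643.62000
D_2 = 13006.50364
D_3 = 15893.94745
Terminal value at year 3: TV = D_3×(1+g_2)/(r−g_2) = 16513.81140/0.035 = 471823.18282
P_0 = D_1/(1+r)^1 + D_2/(1+r)^2 + D_3/(1+r)^3 + TV/(1+r)^3
    = 9910.26071 + 11275.92047 + 12829.77171 + 380860.93727 = 414876.89016

£414876.89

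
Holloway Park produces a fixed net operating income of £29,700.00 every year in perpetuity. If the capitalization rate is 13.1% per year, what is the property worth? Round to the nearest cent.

£226717.56

Level perpetuity: PV = C / r = £29,700.00 / 0.131 = £226,717.56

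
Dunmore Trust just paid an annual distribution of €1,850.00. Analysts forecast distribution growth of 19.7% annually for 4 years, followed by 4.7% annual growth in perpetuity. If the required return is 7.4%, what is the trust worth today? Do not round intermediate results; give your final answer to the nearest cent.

€120467.04

D_1 = 2214.45000
D_2 = 2650.69665
D_3 = 3172.88389
D_4 = 3797.94202
Terminal value at year 4: TV = D_4×(1+g_2)/(r−g_2) = 3976.44529/0.027 = 147275.75152
P_0 = D_1/(1+r)^1 + D_2/(1+r)^2 + D_3/(1+r)^3 + D_4/(1+r)^4 + TV/(1+r)^4
    = 2061.87151 + 2298.00763 + 2561.18728 + 2854.50761 + 110691.46162 = 120467.03564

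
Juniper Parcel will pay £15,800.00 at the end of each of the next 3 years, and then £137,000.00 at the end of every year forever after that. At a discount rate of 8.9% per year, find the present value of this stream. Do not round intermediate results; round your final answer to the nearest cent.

PV of 3-year annuity: £15,800.00 × [1 − (1+0.089)^−3] / 0.089 = 40065.84216
Perpetuity value at year 3: £137,000.00 / 0.089 = 1539325.84270
PV of perpetuity: 1539325.84270 / (1+0.089)^3 = 1191919.48979
Total PV = 40065.84216 + 1191919.48979 = 1231985.33195

£1231985.33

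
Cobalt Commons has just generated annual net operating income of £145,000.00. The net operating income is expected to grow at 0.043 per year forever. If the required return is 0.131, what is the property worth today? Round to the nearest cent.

D₁ = D₀ × (1 + g) = £145,000.00 × 1.043 = £151,235.0000
Growing perpetuity: P = D₁ / (r − g) = £151,235.0000 / (0.131 − 0.043) = £1,718,579.55

£1718579.55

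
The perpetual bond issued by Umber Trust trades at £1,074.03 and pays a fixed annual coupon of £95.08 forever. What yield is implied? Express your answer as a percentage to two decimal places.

P = C/r ⇒ r = C/P = £95.08/£1,074.03 = 0.088526

8.85%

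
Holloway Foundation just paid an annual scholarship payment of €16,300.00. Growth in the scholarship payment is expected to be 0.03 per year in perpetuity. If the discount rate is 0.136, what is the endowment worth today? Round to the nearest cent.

€158386.79

D₁ = D₀ × (1 + g) = €16,300.00 × 1.03 = €16,789.0000
Growing perpetuity: P = D₁ / (r − g) = €16,789.0000 / (0.136 − 0.03) = €158,386.79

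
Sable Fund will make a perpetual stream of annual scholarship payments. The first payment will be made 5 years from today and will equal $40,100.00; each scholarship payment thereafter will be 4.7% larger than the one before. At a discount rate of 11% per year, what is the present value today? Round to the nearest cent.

Value at end of year 4: C₁ / (r − g) = $40,100.00 / (0.11 − 0.047) = $636,507.9365
Discount to today: PV = $636,507.9365 / (1 + 0.11)^4 = $636,507.9365 / 1.518070 = $419,287.49

$419287.49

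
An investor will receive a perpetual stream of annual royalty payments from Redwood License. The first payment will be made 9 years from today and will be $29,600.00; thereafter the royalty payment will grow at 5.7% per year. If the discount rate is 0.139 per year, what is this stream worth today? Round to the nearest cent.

$127434.81

Value at end of year 8: C₁ / (r − g) = $29,600.00 / (0.139 − 0.057) = $360,975.6098
Discount to today: PV = $360,975.6098 / (1 + 0.139)^8 = $360,975.6098 / 2.832630 = $127,434.81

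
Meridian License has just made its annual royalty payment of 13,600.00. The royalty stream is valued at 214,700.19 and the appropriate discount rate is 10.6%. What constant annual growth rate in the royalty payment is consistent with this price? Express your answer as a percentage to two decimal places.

4.01%

P = D₀(1+g)/(r−g) ⇒ P(r−g) = D₀(1+g) ⇒ g(P+D₀) = P·r − D₀
g = (P·r − D₀)/(P + D₀) = (214,700.19×0.106 − 13,600.00) / (214,700.19 + 13,600.00) = 0.040115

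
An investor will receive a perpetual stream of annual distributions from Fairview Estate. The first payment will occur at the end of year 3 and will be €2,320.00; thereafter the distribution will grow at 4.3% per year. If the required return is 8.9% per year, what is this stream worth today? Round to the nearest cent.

Value at end of year 2: C₁ / (r − g) = €2,320.00 / (0.089 − 0.043) = €50,434.7826
Discount to today: PV = €50,434.7826 / (1 + 0.089)^2 = €50,434.7826 / 1.185921 = €42,527.94

€42527.94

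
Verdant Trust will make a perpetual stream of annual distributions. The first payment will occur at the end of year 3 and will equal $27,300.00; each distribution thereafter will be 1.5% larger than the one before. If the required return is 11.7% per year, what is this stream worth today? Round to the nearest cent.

Value at end of year 2: C₁ / (r − g) = $27,300.00 / (0.117 − 0.015) = $267,647.0588
Discount to today: PV = $267,647.0588 / (1 + 0.117)^2 = $267,647.0588 / 1.247689 = $214,514.24

$214514.24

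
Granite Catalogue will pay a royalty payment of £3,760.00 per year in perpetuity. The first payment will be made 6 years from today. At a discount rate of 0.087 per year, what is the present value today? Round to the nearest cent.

£28478.75

Value at end of year 5: C / r = £3,760.00 / 0.087 = £43,218.3908
Discount to today: PV = £43,218.3908 / (1 + 0.087)^5 = £43,218.3908 / 1.517566 = £28,478.75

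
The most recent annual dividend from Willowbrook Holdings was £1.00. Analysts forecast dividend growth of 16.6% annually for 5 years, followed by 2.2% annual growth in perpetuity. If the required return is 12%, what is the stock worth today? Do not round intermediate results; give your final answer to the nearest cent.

£18.40

D_1 = 1.16600
D_2 = 1.35956
D_3 = 1.58524
D_4 = 1.84839
D_5 = 2.15523
Terminal value at year 5: TV = D_5×(1+g_2)/(r−g_2) = 2.20264/0.098 = 22.47592
P_0 = D_1/(1+r)^1 + D_2/(1+r)^2 + D_3/(1+r)^3 + D_4/(1+r)^4 + D_5/(1+r)^5 + TV/(1+r)^5
    = 1.04107 + 1.08383 + 1.12834 + 1.17469 + 1.22293 + 12.75344 = 18.40431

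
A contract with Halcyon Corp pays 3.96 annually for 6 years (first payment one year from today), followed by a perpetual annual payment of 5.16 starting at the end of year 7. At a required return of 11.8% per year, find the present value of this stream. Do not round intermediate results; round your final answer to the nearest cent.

PV of 6-year annuity: 3.96 × [1 − (1+0.118)^−6] / 0.118 = 16.37381
Perpetuity value at year 6: 5.16 / 0.118 = 43.72881
PV of perpetuity: 43.72881 / (1+0.118)^6 = 22.39324
Total PV = 16.37381 + 22.39324 = 38.76705

38.77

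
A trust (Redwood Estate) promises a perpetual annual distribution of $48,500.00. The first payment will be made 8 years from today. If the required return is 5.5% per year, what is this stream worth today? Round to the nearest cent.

$606194.28

Value at end of year 7: C / r = $48,500.00 / 0.055 = $881,818.1818
Discount to today: PV = $881,818.1818 / (1 + 0.055)^7 = $881,818.1818 / 1.454679 = $606,194.28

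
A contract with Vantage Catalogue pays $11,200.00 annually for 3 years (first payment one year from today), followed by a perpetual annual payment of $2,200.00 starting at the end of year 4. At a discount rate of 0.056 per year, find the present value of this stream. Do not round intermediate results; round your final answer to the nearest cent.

$63521.98

PV of 3-year annuity: $11,200.00 × [1 − (1+0.056)^−3] / 0.056 = 30160.68050
Perpetuity value at year 3: $2,200.00 / 0.056 = 39285.71429
PV of perpetuity: 39285.71429 / (1+0.056)^3 = 33361.29490
Total PV = 30160.68050 + 33361.29490 = 63521.97540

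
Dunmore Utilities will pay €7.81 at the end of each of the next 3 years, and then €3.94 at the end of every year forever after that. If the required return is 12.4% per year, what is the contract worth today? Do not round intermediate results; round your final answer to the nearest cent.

€41.01

PV of 3-year annuity: €7.81 × [1 − (1+0.124)^−3] / 0.124 = 18.63011
Perpetuity value at year 3: €3.94 / 0.124 = 31.77419
PV of perpetuity: 31.77419 / (1+0.124)^3 = 22.37565
Total PV = 18.63011 + 22.37565 = 41.00576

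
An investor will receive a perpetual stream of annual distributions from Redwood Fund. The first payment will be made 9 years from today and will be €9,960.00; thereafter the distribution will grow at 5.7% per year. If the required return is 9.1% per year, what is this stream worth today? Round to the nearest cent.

€145942.71

Value at end of year 8: C₁ / (r − g) = €9,960.00 / (0.091 − 0.057) = €292,941.1765
Discount to today: PV = €292,941.1765 / (1 + 0.091)^8 = €292,941.1765 / 2.007234 = €145,942.71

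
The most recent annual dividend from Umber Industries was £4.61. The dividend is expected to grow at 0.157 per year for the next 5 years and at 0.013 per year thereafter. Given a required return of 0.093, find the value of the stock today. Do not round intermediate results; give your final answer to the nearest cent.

D_1 = 5.33377
D_2 = 6.17117
D_3 = 7.14005
D_4 = 8.26103
D_5 = 9.55802
Terminal value at year 5: TV = D_5×(1+g_2)/(r−g_2) = 9.68227/0.08 = 121.02837
P_0 = D_1/(1+r)^1 + D_2/(1+r)^2 + D_3/(1+r)^3 + D_4/(1+r)^4 + D_5/(1+r)^5 + TV/(1+r)^5
    = 4.87994 + 5.16568 + 5.46815 + 5.78834 + 6.12727 + 77.58654 = 105.01591

£105.02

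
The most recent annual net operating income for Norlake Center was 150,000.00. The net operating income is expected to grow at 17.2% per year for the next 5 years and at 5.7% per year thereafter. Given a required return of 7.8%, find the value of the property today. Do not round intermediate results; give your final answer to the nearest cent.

D_1 = 175800.00000
D_2 = 206037.60000
D_3 = 241476.06720
D_4 = 283009.95076
D_5 = 331687.66229
Terminal value at year 5: TV = D_5×(1+g_2)/(r−g_2) = 350593.85904/0.021 = 16694945.66854
P_0 = D_1/(1+r)^1 + D_2/(1+r)^2 + D_3/(1+r)^3 + D_4/(1+r)^4 + D_5/(1+r)^5 + TV/(1+r)^5
    = 163079.77737 + 177300.09190 + 192760.39676 + 209568.81726 + 227842.90708 + 11468092.98957 = 12438644.97994

12438644.98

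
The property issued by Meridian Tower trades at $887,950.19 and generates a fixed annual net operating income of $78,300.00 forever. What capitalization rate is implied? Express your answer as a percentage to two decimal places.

P = C/r ⇒ r = C/P = $78,300.00/$887,950.19 = 0.088181

8.82%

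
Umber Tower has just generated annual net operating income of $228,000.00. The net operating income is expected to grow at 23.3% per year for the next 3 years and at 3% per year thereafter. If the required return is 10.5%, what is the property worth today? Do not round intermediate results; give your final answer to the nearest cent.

D_1 = 281124.00000
D_2 = 346625.89200
D_3 = 427389.72484
Terminal value at year 3: TV = D_3×(1+g_2)/(r−g_2) = 440211.41658/0.075 = 5869485.55441
P_0 = D_1/(1+r)^1 + D_2/(1+r)^2 + D_3/(1+r)^3 + TV/(1+r)^3
    = 254410.85973 + 283881.07696 + 316765.03882 + 4350239.86647 = 5205296.84198

$5205296.84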